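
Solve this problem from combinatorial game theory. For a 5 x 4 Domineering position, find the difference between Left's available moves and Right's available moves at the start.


Board is 5 x 4 (rows x cols).
Left (vertical) placements: (rows-1) * cols = 4 * 4 = 16
Right (horizontal) placements: rows * (cols-1) = 5 * 3 = 15
Advantage = Left - Right = 16 - 15 = 1

1


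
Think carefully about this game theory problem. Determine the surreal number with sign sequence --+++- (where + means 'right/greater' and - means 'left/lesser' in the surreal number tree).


Sign expansion: --+++-
Rule: track bounds (lo, hi), initially (-inf, +inf). On '+', the current value becomes lo and we move to the simplest number in (value, hi): value + 1 if hi = +inf, otherwise the midpoint (value + hi)/2. On '-', the current value becomes hi and we move to value - 1 if lo = -inf, otherwise the midpoint (lo + value)/2.
Start at 0.
Step 1: sign = -, move left. Bounds: (-inf, 0). Value = -1
Step 2: sign = -, move left. Bounds: (-inf, -1). Value = -2
Step 3: sign = +, move right. Bounds: (-2, -1). Value = -3/2
Step 4: sign = +, move right. Bounds: (-3/2, -1). Value = -5/4
Step 5: sign = +, move right. Bounds: (-5/4, -1). Value = -9/8
Step 6: sign = -, move left. Bounds: (-5/4, -9/8). Value = -19/16
The surreal number with sign expansion --+++- is -19/16.

-19/16


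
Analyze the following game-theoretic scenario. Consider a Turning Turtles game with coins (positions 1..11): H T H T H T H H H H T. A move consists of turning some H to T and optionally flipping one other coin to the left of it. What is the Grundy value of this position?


Coins: H T H T H T H H H H T
Key fact: a single head at position k behaves exactly like a Nim heap of size k (turning it to T and optionally flipping a coin at j < k corresponds to moving the heap from k to j, or to 0), and heads combine as a disjunctive sum (two heads at the same place would cancel, matching j XOR j = 0). So the Nim-value is the XOR of the 1-indexed positions of the heads.
Face-up positions (1-indexed): [1, 3, 5, 7, 8, 9, 10]
XOR 0 with 1: 0 XOR 1 = 1
XOR 1 with 3: 1 XOR 3 = 2
XOR 2 with 5: 2 XOR 5 = 7
XOR 7 with 7: 7 XOR 7 = 0
XOR 0 with 8: 0 XOR 8 = 8
XOR 8 with 9: 8 XOR 9 = 1
XOR 1 with 10: 1 XOR 10 = 11
Nim-value = 11

11


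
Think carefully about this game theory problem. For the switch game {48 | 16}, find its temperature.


The game is {48 | 16}, a switch {a | b} with numbers a > b.
Cooling {a | b} by t gives {a - t | b + t}, which stops being hot when a - t = b + t, i.e. at t = (a - b)/2. So the temperature of a switch is (a - b)/2.
Temperature = (Left option - Right option) / 2
= (48 - (16)) / 2
= 32 / 2
= 16

16


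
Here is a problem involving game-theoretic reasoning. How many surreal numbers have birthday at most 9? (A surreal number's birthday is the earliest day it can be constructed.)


Day 0: {|} = 0 is born. Count = 1.
Day n: the number of surreal numbers born by day n is 2^(n+1) - 1.
By day 0: 2^1 - 1 = 1
By day 1: 2^2 - 1 = 3
By day 2: 2^3 - 1 = 7
By day 3: 2^4 - 1 = 15
By day 4: 2^5 - 1 = 31
By day 5: 2^6 - 1 = 63
By day 6: 2^7 - 1 = 127
By day 7: 2^8 - 1 = 255
By day 8: 2^9 - 1 = 511
By day 9: 2^10 - 1 = 1023
By day 9: 1023 surreal numbers.

1023


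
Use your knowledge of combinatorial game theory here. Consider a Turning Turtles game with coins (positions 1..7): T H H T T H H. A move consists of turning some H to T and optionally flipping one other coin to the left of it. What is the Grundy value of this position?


Coins: T H H T T H H
Key fact: a single head at position k behaves exactly like a Nim heap of size k (turning it to T and optionally flipping a coin at j < k corresponds to moving the heap from k to j, or to 0), and heads combine as a disjunctive sum (two heads at the same place would cancel, matching j XOR j = 0). So the Nim-value is the XOR of the 1-indexed positions of the heads.
Face-up positions (1-indexed): [2, 3, 6, 7]
XOR 0 with 2: 0 XOR 2 = 2
XOR 2 with 3: 2 XOR 3 = 1
XOR 1 with 6: 1 XOR 6 = 7
XOR 7 with 7: 7 XOR 7 = 0
Nim-value = 0

0


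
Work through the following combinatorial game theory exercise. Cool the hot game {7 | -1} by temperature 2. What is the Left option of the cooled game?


Original game: {7 | -1} (a switch {a | b} with a > b).
Cooling by t (for t below the temperature (a - b)/2 = 4) taxes each move by t: {a | b} cooled by t is {a - t | b + t}.
Cooling amount: t = 2
Cooled Left option: 7 - 2 = 5
Cooled Right option: -1 + 2 = 1
Cooled game: {5 | 1}
Left option = 5

5


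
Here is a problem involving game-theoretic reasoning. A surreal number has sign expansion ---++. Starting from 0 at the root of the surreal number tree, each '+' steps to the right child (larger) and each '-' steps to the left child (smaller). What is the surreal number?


Sign expansion: ---++
Rule: track bounds (lo, hi), initially (-inf, +inf). On '+', the current value becomes lo and we move to the simplest number in (value, hi): value + 1 if hi = +inf, otherwise the midpoint (value + hi)/2. On '-', the current value becomes hi and we move to value - 1 if lo = -inf, otherwise the midpoint (lo + value)/2.
Start at 0.
Step 1: sign = -, move left. Bounds: (-inf, 0). Value = -1
Step 2: sign = -, move left. Bounds: (-inf, -1). Value = -2
Step 3: sign = -, move left. Bounds: (-inf, -2). Value = -3
Step 4: sign = +, move right. Bounds: (-3, -2). Value = -5/2
Step 5: sign = +, move right. Bounds: (-5/2, -2). Value = -9/4
The surreal number with sign expansion ---++ is -9/4.

-9/4


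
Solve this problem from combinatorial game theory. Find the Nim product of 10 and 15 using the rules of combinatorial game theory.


Nim multiplication is bilinear over XOR: (u XOR v) * w = (u*w) XOR (v*w).
So we split each operand into its bit components and XOR the pairwise Nim products.
10 = 2 + 8 (as XOR of powers of 2).
15 = 1 + 2 + 4 + 8 (as XOR of powers of 2).
Using the standard Nim-product table on single bits:
  2*2 = 3,   2*4 = 8,   2*8 = 12,
  4*4 = 6,   4*8 = 11,  8*8 = 13,
and  1*x = x (identity), k*l = l*k (commutative).
Pairwise Nim products:
  2 * 1 = 2
  2 * 2 = 3
  2 * 4 = 8
  2 * 8 = 12
  8 * 1 = 8
  8 * 2 = 12
  8 * 4 = 11
  8 * 8 = 13
XOR them: 2 XOR 3 XOR 8 XOR 12 XOR 8 XOR 12 XOR 11 XOR 13 = 7.
Result: 10 * 15 = 7 (in Nim).

7


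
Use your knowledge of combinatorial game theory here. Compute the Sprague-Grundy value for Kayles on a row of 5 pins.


Kayles: a move removes 1 or 2 adjacent pins from a contiguous row.
Removing pins from a row of k leaves two independent rows (a, b) with a + b = k - 1 (one pin) or a + b = k - 2 (two pins); an end removal gives a = 0.
By Sprague-Grundy, G(k) = mex{ G(a) XOR G(b) } over all these splits. G(0) = 0.
G(1): splits (0,0):0^0=0 -> mex({0}) = 1
G(2): splits (0,1):0^1=1 (0,0):0^0=0 -> mex({0, 1}) = 2
G(3): splits (0,2):0^2=2 (1,1):1^1=0 (0,1):0^1=1 -> mex({0, 1, 2}) = 3
G(4): splits (0,3):0^3=3 (1,2):1^2=3 (0,2):0^2=2 (1,1):1^1=0 -> mex({0, 2, 3}) = 1
G(5): splits (0,4):0^1=1 (1,3):1^3=2 (2,2):2^2=0 (0,3):0^3=3 (1,2):1^2=3 -> mex({0, 1, 2, 3}) = 4
Therefore G(5) = 4.

4


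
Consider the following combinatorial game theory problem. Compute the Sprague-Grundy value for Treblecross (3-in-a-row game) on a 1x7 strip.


Treblecross: place X on empty cells; 3-in-a-row wins.
Playing within two cells of an existing X lets the opponent win at once, so sensible play treats the cells i-2..i+2 around each X as dead. The player left with no safe cell loses, so this is a normal-play take-away game on strips of safe cells.
Placing X at cell i (0-indexed) of a strip of k safe cells leaves independent strips of sizes max(0, i-2) and max(0, k-i-3). Hence G(k) = mex{ G(max(0,i-2)) XOR G(max(0,k-i-3)) : 0 <= i < k }, with G(0) = 0.
G(1): splits (0,0):0^0=0 -> mex({0}) = 1
G(2): splits (0,0):0^0=0 -> mex({0}) = 1
G(3): splits (0,0):0^0=0 -> mex({0}) = 1
G(4): splits (0,1):0^1=1 (0,0):0^0=0 -> mex({0, 1}) = 2
G(5): splits (0,2):0^1=1 (0,1):0^1=1 (0,0):0^0=0 -> mex({0, 1}) = 2
G(6) = mex({1}) = 0
G(7) = mex({0, 1, 2}) = 3
Therefore G(7) = 3.

3


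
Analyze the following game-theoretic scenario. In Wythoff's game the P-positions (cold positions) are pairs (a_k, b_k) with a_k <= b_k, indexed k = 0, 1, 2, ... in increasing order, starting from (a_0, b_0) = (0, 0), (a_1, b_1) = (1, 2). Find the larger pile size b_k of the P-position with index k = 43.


By Wythoff's theorem, a_k = floor(k * phi) and b_k = floor(k * phi^2) = a_k + k, where phi = (1 + sqrt(5))/2 is the golden ratio.
phi = (1 + sqrt(5))/2 = 1.618034
phi^2 = phi + 1 = 2.618034
k = 43
k * phi^2 = 43 * 2.618034 = 112.575462
b_43 = floor(k * phi^2) = 112 (check: a_43 + k = 69 + 43 = 112)

112


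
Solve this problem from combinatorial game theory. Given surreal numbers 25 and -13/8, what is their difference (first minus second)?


x = 25, y = -13/8
Converting to common denominator: 8
x = 200/8, y = -13/8
x - y = 25 - -13/8 = 213/8

213/8


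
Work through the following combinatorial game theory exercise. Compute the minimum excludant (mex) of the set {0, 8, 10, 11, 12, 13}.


Set = {0, 8, 10, 11, 12, 13}
0 is in the set.
1 is NOT in the set. This is the mex.
mex = 1

1


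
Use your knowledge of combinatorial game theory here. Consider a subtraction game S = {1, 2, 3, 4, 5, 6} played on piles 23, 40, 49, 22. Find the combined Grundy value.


Subtraction set: {1, 2, 3, 4, 5, 6}
For this subtraction set, G(n) = n mod 7 (period = max + 1 = 7).
Pile 1 (size 23): G(23) = 23 mod 7 = 2
Pile 2 (size 40): G(40) = 40 mod 7 = 5
Pile 3 (size 49): G(49) = 49 mod 7 = 0
Pile 4 (size 22): G(22) = 22 mod 7 = 1
Total Grundy value = XOR of all: 2 XOR 5 XOR 0 XOR 1 = 6

6


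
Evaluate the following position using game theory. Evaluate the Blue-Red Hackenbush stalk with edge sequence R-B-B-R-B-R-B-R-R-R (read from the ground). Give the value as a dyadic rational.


Edges (from ground): R-B-B-R-B-R-B-R-R-R
By Berlekamp's sign-expansion rule, a Blue-Red Hackenbush stalk has the value of the surreal number whose sign sequence is the edge sequence with B -> + and R -> -.
Sign sequence: -++-+-+---
Trace the sign expansion in the surreal number tree, starting from 0:
Edge 1: R (sign -) -> bounds (-inf, 0), value = -1
Edge 2: B (sign +) -> bounds (-1, 0), value = -1/2
Edge 3: B (sign +) -> bounds (-1/2, 0), value = -1/4
Edge 4: R (sign -) -> bounds (-1/2, -1/4), value = -3/8
Edge 5: B (sign +) -> bounds (-3/8, -1/4), value = -5/16
Edge 6: R (sign -) -> bounds (-3/8, -5/16), value = -11/32
Edge 7: B (sign +) -> bounds (-11/32, -5/16), value = -21/64
Edge 8: R (sign -) -> bounds (-11/32, -21/64), value = -43/128
Edge 9: R (sign -) -> bounds (-11/32, -43/128), value = -87/256
Edge 10: R (sign -) -> bounds (-11/32, -87/256), value = -175/512
Game value = -175/512

-175/512


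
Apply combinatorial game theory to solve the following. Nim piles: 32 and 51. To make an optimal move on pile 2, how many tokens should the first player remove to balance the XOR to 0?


Piles: 32 and 51
Current XOR: 32 XOR 51 = 19 (non-zero, so this is an N-position).
To make the XOR zero, we need to find a move that balances the piles.
For pile 2 (size 51): target = 51 XOR 19 = 32
We reduce pile 2 from 51 to 32.
Tokens removed: 51 - 32 = 19
Verification: 32 XOR 32 = 0

19


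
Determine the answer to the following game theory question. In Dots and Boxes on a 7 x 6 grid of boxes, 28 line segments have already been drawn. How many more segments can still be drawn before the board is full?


Grid: 7 x 6 boxes, i.e. 8 rows and 7 columns of dots.
Horizontal edges: (rows + 1) * cols = 8 * 6 = 48
Vertical edges: rows * (cols + 1) = 7 * 7 = 49
Total edges: 48 + 49 = 97
Edges drawn: 28
Remaining: 97 - 28 = 69

69


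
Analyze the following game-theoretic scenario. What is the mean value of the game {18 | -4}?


Game = {18 | -4}, a switch {a | b} with numbers a > b.
Its thermograph has left wall a - t and right wall b + t, which meet at t = (a - b)/2, where both equal (a + b)/2. So the mast (mean value) is at (a + b)/2.
Mean = (18 + (-4))/2 = 14/2 = 7

7


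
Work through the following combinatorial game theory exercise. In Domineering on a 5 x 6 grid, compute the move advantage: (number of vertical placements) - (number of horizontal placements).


Board is 5 x 6 (rows x cols).
Left (vertical) placements: (rows-1) * cols = 4 * 6 = 24
Right (horizontal) placements: rows * (cols-1) = 5 * 5 = 25
Advantage = Left - Right = 24 - 25 = -1

-1


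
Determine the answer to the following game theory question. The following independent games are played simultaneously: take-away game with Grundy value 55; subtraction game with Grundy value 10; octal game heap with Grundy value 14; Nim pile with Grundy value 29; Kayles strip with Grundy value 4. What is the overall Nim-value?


By the Sprague-Grundy theorem, the Grundy value of a sum of games is the XOR of individual Grundy values.
take-away game: Grundy value = 55. Running XOR: 0 XOR 55 = 55
subtraction game: Grundy value = 10. Running XOR: 55 XOR 10 = 61
octal game heap: Grundy value = 14. Running XOR: 61 XOR 14 = 51
Nim pile: Grundy value = 29. Running XOR: 51 XOR 29 = 46
Kayles strip: Grundy value = 4. Running XOR: 46 XOR 4 = 42
The combined Grundy value is 42.

42


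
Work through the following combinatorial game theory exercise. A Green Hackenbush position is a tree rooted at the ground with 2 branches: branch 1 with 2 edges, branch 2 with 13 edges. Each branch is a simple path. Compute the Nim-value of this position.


The tree has 2 branches from the ground vertex.
In Green Hackenbush, the Nim-value of a simple path of length k is k.
Branch 1: length 2, Nim-value = 2
Branch 2: length 13, Nim-value = 13
Total Nim-value = XOR of all branch values:
0 XOR 2 = 2
2 XOR 13 = 15
Nim-value of the tree = 15

15


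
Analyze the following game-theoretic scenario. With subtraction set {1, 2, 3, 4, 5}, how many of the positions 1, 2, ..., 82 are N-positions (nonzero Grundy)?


Subtraction set S = {1, 2, 3, 4, 5}, so G(n) = n mod 6.
G(n) = 0 when n is a multiple of 6.
Multiples of 6 in [1, 82]: 13
N-positions (nonzero Grundy) = 82 - 13 = 69

69


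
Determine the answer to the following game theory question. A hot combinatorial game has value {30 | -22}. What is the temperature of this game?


The game is {30 | -22}, a switch {a | b} with numbers a > b.
Cooling {a | b} by t gives {a - t | b + t}, which stops being hot when a - t = b + t, i.e. at t = (a - b)/2. So the temperature of a switch is (a - b)/2.
Temperature = (Left option - Right option) / 2
= (30 - (-22)) / 2
= 52 / 2
= 26

26


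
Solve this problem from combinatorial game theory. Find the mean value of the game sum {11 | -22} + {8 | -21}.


G1 = {11 | -22}, G2 = {8 | -21}
Each is a switch {a | b} with numbers a > b; its mean value is (a + b)/2, and mean value is additive over game sums: m(G1 + G2) = m(G1) + m(G2).
Mean of G1 = (11 + (-22))/2 = -11/2 = -11/2
Mean of G2 = (8 + (-21))/2 = -13/2 = -13/2
Mean of G1 + G2 = -11/2 + -13/2 = -12

-12


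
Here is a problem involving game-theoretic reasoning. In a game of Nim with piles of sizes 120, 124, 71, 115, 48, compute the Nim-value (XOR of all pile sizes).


We need the XOR (exclusive or) of all pile sizes.
After XOR-ing pile 1 (size 120): 0 XOR 120 = 120
After XOR-ing pile 2 (size 124): 120 XOR 124 = 4
After XOR-ing pile 3 (size 71): 4 XOR 71 = 67
After XOR-ing pile 4 (size 115): 67 XOR 115 = 48
After XOR-ing pile 5 (size 48): 48 XOR 48 = 0
The Nim-value of this position is 0.

0


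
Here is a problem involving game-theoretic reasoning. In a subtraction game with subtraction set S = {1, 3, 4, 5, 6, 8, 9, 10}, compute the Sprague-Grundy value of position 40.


The subtraction set is S = {1, 3, 4, 5, 6, 8, 9, 10}.
G(k) = mex{ G(k - s) : s in S, s <= k }. We compute iteratively: G(0) = 0.
G(1) = mex({0}) = 1
G(2) = mex({1}) = 0
G(3) = mex({0}) = 1
G(4) = mex({0, 1}) = 2
G(5) = mex({0, 1, 2}) = 3
G(6) = mex({0, 1, 3}) = 2
G(7) = mex({0, 1, 2}) = 3
G(8) = mex({0, 1, 2, 3}) = 4
G(9) = mex({0, 1, 2, 3, 4}) = 5
G(10) = mex({0, 1, 2, 3, 5}) = 4
G(11) = mex({0, 1, 2, 3, 4}) = 5
G(12) = mex({0, 1, 2, 3, 4, 5}) = 6
G(13) = mex({1, 2, 3, 4, 5, 6}) = 0
G(14) = mex({0, 2, 3, 4, 5}) = 1
G(15) = mex({1, 2, 3, 4, 5, 6}) = 0
G(16) = mex({0, 2, 3, 4, 5, 6}) = 1
G(17) = mex({0, 1, 3, 4, 5, 6}) = 2
G(18) = mex({0, 1, 2, 4, 5, 6}) = 3
G(19) = mex({0, 1, 3, 4, 5}) = 2
G(20) = mex({0, 1, 2, 4, 5, 6}) = 3
G(21) = mex({0, 1, 2, 3, 5, 6}) = 4
G(22) = mex({0, 1, 2, 3, 4, 6}) = 5
Observe that G(13)..G(22) = 0, 1, 0, 1, 2, 3, 2, 3, 4, 5 repeats G(0)..G(9) = 0, 1, 0, 1, 2, 3, 2, 3, 4, 5.
For k >= max(S) = 10, G(k) is determined by the previous 10 values G(k-10)..G(k-1); a window of 10 consecutive values has recurred shifted by 13, so by induction G(k + 13) = G(k) for all k >= 0: the sequence is periodic from the start with period 13.
One period: G(0..12) = 0, 1, 0, 1, 2, 3, 2, 3, 4, 5, 4, 5, 6.
40 mod 13 = 1, so G(40) = G(1) = 1.

1


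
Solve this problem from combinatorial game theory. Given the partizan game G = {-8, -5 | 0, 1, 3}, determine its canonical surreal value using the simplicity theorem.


Left options: {-8, -5}, max = -5
Right options: {0, 1, 3}, min = 0
All options are numbers and max(Left) < min(Right), so by the simplicity theorem the value is the simplest (earliest-born) number strictly between -5 and 0.
Integers -4 through -1 all lie strictly between -5 and 0.
Among integers, the simplest (lowest birthday = smallest |n|; 0 is born on day 0, +-n on day n) is -1.
No non-integer in the interval can be simpler: if x is a non-integer in the interval, then floor(x) or ceil(x) also lies in the interval (the interval contains an integer), and both are proper prefixes of x's sign expansion, i.e. born earlier. So the game value is -1.
Game value = -1

-1


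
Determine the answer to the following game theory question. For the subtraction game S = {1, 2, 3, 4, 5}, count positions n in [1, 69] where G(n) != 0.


Subtraction set S = {1, 2, 3, 4, 5}, so G(n) = n mod 6.
G(n) = 0 when n is a multiple of 6.
Multiples of 6 in [1, 69]: 11
N-positions (nonzero Grundy) = 69 - 11 = 58

58


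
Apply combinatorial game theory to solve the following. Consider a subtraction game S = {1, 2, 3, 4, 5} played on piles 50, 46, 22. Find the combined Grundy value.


Subtraction set: {1, 2, 3, 4, 5}
For this subtraction set, G(n) = n mod 6 (period = max + 1 = 6).
Pile 1 (size 50): G(50) = 50 mod 6 = 2
Pile 2 (size 46): G(46) = 46 mod 6 = 4
Pile 3 (size 22): G(22) = 22 mod 6 = 4
Total Grundy value = XOR of all: 2 XOR 4 XOR 4 = 2

2


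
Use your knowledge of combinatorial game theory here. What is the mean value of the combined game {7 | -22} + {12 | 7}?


G1 = {7 | -22}, G2 = {12 | 7}
Each is a switch {a | b} with numbers a > b; its mean value is (a + b)/2, and mean value is additive over game sums: m(G1 + G2) = m(G1) + m(G2).
Mean of G1 = (7 + (-22))/2 = -15/2 = -15/2
Mean of G2 = (12 + (7))/2 = 19/2 = 19/2
Mean of G1 + G2 = -15/2 + 19/2 = 2

2


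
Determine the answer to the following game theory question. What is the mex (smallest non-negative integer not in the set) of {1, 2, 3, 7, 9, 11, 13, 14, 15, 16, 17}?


Set = {1, 2, 3, 7, 9, 11, 13, 14, 15, 16, 17}
0 is NOT in the set. This is the mex.
mex = 0

0


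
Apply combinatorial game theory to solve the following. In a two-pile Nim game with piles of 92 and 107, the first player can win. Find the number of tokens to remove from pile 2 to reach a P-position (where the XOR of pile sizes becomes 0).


Piles: 92 and 107
Current XOR: 92 XOR 107 = 55 (non-zero, so this is an N-position).
To make the XOR zero, we need to find a move that balances the piles.
For pile 2 (size 107): target = 107 XOR 55 = 92
We reduce pile 2 from 107 to 92.
Tokens removed: 107 - 92 = 15
Verification: 92 XOR 92 = 0

15


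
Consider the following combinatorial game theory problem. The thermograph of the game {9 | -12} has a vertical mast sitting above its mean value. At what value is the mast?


Game = {9 | -12}, a switch {a | b} with numbers a > b.
Its thermograph has left wall a - t and right wall b + t, which meet at t = (a - b)/2, where both equal (a + b)/2. So the mast (mean value) is at (a + b)/2.
Mean = (9 + (-12))/2 = -3/2 = -3/2

-3/2


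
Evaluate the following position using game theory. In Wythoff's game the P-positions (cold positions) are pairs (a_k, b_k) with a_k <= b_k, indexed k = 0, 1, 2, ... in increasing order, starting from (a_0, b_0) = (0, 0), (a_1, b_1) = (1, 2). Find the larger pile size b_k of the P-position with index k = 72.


By Wythoff's theorem, a_k = floor(k * phi) and b_k = floor(k * phi^2) = a_k + k, where phi = (1 + sqrt(5))/2 is the golden ratio.
phi = (1 + sqrt(5))/2 = 1.618034
phi^2 = phi + 1 = 2.618034
k = 72
k * phi^2 = 72 * 2.618034 = 188.498447
b_72 = floor(k * phi^2) = 188 (check: a_72 + k = 116 + 72 = 188)

188


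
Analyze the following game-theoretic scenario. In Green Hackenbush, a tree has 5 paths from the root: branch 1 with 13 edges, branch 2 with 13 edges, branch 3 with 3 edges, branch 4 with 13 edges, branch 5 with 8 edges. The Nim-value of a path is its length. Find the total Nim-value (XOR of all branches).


The tree has 5 branches from the ground vertex.
In Green Hackenbush, the Nim-value of a simple path of length k is k.
Branch 1: length 13, Nim-value = 13
Branch 2: length 13, Nim-value = 13
Branch 3: length 3, Nim-value = 3
Branch 4: length 13, Nim-value = 13
Branch 5: length 8, Nim-value = 8
Total Nim-value = XOR of all branch values:
0 XOR 13 = 13
13 XOR 13 = 0
0 XOR 3 = 3
3 XOR 13 = 14
14 XOR 8 = 6
Nim-value of the tree = 6

6


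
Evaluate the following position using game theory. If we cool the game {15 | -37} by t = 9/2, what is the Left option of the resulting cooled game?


Original game: {15 | -37} (a switch {a | b} with a > b).
Cooling by t (for t below the temperature (a - b)/2 = 26) taxes each move by t: {a | b} cooled by t is {a - t | b + t}.
Cooling amount: t = 9/2
Cooled Left option: 15 - 9/2 = 21/2
Cooled Right option: -37 + 9/2 = -65/2
Cooled game: {21/2 | -65/2}
Left option = 21/2

21/2


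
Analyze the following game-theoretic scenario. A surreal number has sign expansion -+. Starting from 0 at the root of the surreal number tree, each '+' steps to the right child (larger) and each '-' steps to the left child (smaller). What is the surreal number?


Sign expansion: -+
Rule: track bounds (lo, hi), initially (-inf, +inf). On '+', the current value becomes lo and we move to the simplest number in (value, hi): value + 1 if hi = +inf, otherwise the midpoint (value + hi)/2. On '-', the current value becomes hi and we move to value - 1 if lo = -inf, otherwise the midpoint (lo + value)/2.
Start at 0.
Step 1: sign = -, move left. Bounds: (-inf, 0). Value = -1
Step 2: sign = +, move right. Bounds: (-1, 0). Value = -1/2
The surreal number with sign expansion -+ is -1/2.

-1/2


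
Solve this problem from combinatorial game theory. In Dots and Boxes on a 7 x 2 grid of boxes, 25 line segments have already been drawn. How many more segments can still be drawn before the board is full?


Grid: 7 x 2 boxes, i.e. 8 rows and 3 columns of dots.
Horizontal edges: (rows + 1) * cols = 8 * 2 = 16
Vertical edges: rows * (cols + 1) = 7 * 3 = 21
Total edges: 16 + 21 = 37
Edges drawn: 25
Remaining: 37 - 25 = 12

12


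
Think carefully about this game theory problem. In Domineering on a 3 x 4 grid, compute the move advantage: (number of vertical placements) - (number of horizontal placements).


Board is 3 x 4 (rows x cols).
Left (vertical) placements: (rows-1) * cols = 2 * 4 = 8
Right (horizontal) placements: rows * (cols-1) = 3 * 3 = 9
Advantage = Left - Right = 8 - 9 = -1

-1


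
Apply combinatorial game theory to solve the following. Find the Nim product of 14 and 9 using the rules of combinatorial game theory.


Nim multiplication is bilinear over XOR: (u XOR v) * w = (u*w) XOR (v*w).
So we split each operand into its bit components and XOR the pairwise Nim products.
14 = 2 + 4 + 8 (as XOR of powers of 2).
9 = 1 + 8 (as XOR of powers of 2).
Using the standard Nim-product table on single bits:
  2*2 = 3,   2*4 = 8,   2*8 = 12,
  4*4 = 6,   4*8 = 11,  8*8 = 13,
and  1*x = x (identity), k*l = l*k (commutative).
Pairwise Nim products:
  2 * 1 = 2
  2 * 8 = 12
  4 * 1 = 4
  4 * 8 = 11
  8 * 1 = 8
  8 * 8 = 13
XOR them: 2 XOR 12 XOR 4 XOR 11 XOR 8 XOR 13 = 4.
Result: 14 * 9 = 4 (in Nim).

4


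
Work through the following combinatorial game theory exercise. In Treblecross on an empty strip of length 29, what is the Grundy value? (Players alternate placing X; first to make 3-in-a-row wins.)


Treblecross: place X on empty cells; 3-in-a-row wins.
Playing within two cells of an existing X lets the opponent win at once, so sensible play treats the cells i-2..i+2 around each X as dead. The player left with no safe cell loses, so this is a normal-play take-away game on strips of safe cells.
Placing X at cell i (0-indexed) of a strip of k safe cells leaves independent strips of sizes max(0, i-2) and max(0, k-i-3). Hence G(k) = mex{ G(max(0,i-2)) XOR G(max(0,k-i-3)) : 0 <= i < k }, with G(0) = 0.
G(1): splits (0,0):0^0=0 -> mex({0}) = 1
G(2): splits (0,0):0^0=0 -> mex({0}) = 1
G(3): splits (0,0):0^0=0 -> mex({0}) = 1
G(4): splits (0,1):0^1=1 (0,0):0^0=0 -> mex({0, 1}) = 2
G(5): splits (0,2):0^1=1 (0,1):0^1=1 (0,0):0^0=0 -> mex({0, 1}) = 2
G(6) = mex({1}) = 0
G(7) = mex({0, 1, 2}) = 3
G(8) = mex({0, 1, 2}) = 3
G(9) = mex({0, 2}) = 1
G(10) = mex({0, 2, 3}) = 1
G(11) = mex({0, 3}) = 1
G(12) = mex({1, 3}) = 0
G(13) = mex({0, 1, 2, 3}) = 4
G(14) = mex({0, 1, 2}) = 3
G(15) = mex({0, 1, 2}) = 3
G(16) = mex({0, 1, 2, 4}) = 3
G(17) = mex({0, 1, 3, 4}) = 2
G(18) = mex({0, 1, 3, 4}) = 2
G(19) = mex({0, 1, 3, 5}) = 2
G(20) = mex({0, 1, 2, 3, 5}) = 4
G(21) = mex({0, 1, 2, 3, 5}) = 4
G(22) = mex({1, 2, 6}) = 0
G(23) = mex({0, 1, 2, 3, 4, 6}) = 5
G(24) = mex({0, 1, 2, 3, 4}) = 5
G(25) = mex({0, 1, 3, 4, 7}) = 2
G(26) = mex({0, 1, 3, 4, 5, 7}) = 2
G(27) = mex({0, 1, 3, 5}) = 2
G(28) = mex({0, 1, 2, 5}) = 3
G(29) = mex({0, 1, 2, 4, 5, 6}) = 3
Therefore G(29) = 3.

3


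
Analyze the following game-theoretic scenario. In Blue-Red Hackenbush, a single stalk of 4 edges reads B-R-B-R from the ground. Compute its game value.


Edges (from ground): B-R-B-R
By Berlekamp's sign-expansion rule, a Blue-Red Hackenbush stalk has the value of the surreal number whose sign sequence is the edge sequence with B -> + and R -> -.
Sign sequence: +-+-
Trace the sign expansion in the surreal number tree, starting from 0:
Edge 1: B (sign +) -> bounds (0, +inf), value = 1
Edge 2: R (sign -) -> bounds (0, 1), value = 1/2
Edge 3: B (sign +) -> bounds (1/2, 1), value = 3/4
Edge 4: R (sign -) -> bounds (1/2, 3/4), value = 5/8
Game value = 5/8

5/8


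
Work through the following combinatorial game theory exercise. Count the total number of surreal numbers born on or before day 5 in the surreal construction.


Day 0: {|} = 0 is born. Count = 1.
Day n: the number of surreal numbers born by day n is 2^(n+1) - 1.
By day 0: 2^1 - 1 = 1
By day 1: 2^2 - 1 = 3
By day 2: 2^3 - 1 = 7
By day 3: 2^4 - 1 = 15
By day 4: 2^5 - 1 = 31
By day 5: 2^6 - 1 = 63
By day 5: 63 surreal numbers.

63


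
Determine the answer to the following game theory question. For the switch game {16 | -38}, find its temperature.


The game is {16 | -38}, a switch {a | b} with numbers a > b.
Cooling {a | b} by t gives {a - t | b + t}, which stops being hot when a - t = b + t, i.e. at t = (a - b)/2. So the temperature of a switch is (a - b)/2.
Temperature = (Left option - Right option) / 2
= (16 - (-38)) / 2
= 54 / 2
= 27

27


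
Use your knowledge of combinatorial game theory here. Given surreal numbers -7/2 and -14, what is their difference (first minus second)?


x = -7/2, y = -14
Converting to common denominator: 2
x = -7/2, y = -28/2
x - y = -7/2 - -14 = 21/2

21/2


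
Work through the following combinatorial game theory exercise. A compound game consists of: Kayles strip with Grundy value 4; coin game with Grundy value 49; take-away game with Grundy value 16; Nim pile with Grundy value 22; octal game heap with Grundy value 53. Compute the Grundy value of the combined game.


By the Sprague-Grundy theorem, the Grundy value of a sum of games is the XOR of individual Grundy values.
Kayles strip: Grundy value = 4. Running XOR: 0 XOR 4 = 4
coin game: Grundy value = 49. Running XOR: 4 XOR 49 = 53
take-away game: Grundy value = 16. Running XOR: 53 XOR 16 = 37
Nim pile: Grundy value = 22. Running XOR: 37 XOR 22 = 51
octal game heap: Grundy value = 53. Running XOR: 51 XOR 53 = 6
The combined Grundy value is 6.

6


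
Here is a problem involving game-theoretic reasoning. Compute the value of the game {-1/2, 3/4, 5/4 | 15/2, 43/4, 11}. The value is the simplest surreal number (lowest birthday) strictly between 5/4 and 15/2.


Left options: {-1/2, 3/4, 5/4}, max = 5/4
Right options: {15/2, 43/4, 11}, min = 15/2
All options are numbers and max(Left) < min(Right), so by the simplicity theorem the value is the simplest (earliest-born) number strictly between 5/4 and 15/2.
Integers 2 through 7 all lie strictly between 5/4 and 15/2.
Among integers, the simplest (lowest birthday = smallest |n|; 0 is born on day 0, +-n on day n) is 2.
No non-integer in the interval can be simpler: if x is a non-integer in the interval, then floor(x) or ceil(x) also lies in the interval (the interval contains an integer), and both are proper prefixes of x's sign expansion, i.e. born earlier. So the game value is 2.
Game value = 2

2


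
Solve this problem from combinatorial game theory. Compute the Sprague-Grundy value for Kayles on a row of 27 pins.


Kayles: a move removes 1 or 2 adjacent pins from a contiguous row.
Removing pins from a row of k leaves two independent rows (a, b) with a + b = k - 1 (one pin) or a + b = k - 2 (two pins); an end removal gives a = 0.
By Sprague-Grundy, G(k) = mex{ G(a) XOR G(b) } over all these splits. G(0) = 0.
G(1): splits (0,0):0^0=0 -> mex({0}) = 1
G(2): splits (0,1):0^1=1 (0,0):0^0=0 -> mex({0, 1}) = 2
G(3): splits (0,2):0^2=2 (1,1):1^1=0 (0,1):0^1=1 -> mex({0, 1, 2}) = 3
G(4): splits (0,3):0^3=3 (1,2):1^2=3 (0,2):0^2=2 (1,1):1^1=0 -> mex({0, 2, 3}) = 1
G(5): splits (0,4):0^1=1 (1,3):1^3=2 (2,2):2^2=0 (0,3):0^3=3 (1,2):1^2=3 -> mex({0, 1, 2, 3}) = 4
G(6) = mex({0, 1, 2, 4}) = 3
G(7) = mex({0, 1, 3, 4, 5}) = 2
G(8) = mex({0, 2, 3, 5, 6}) = 1
G(9) = mex({0, 1, 2, 3, 6, 7}) = 4
G(10) = mex({0, 1, 3, 4, 5, 7}) = 2
G(11) = mex({0, 1, 2, 3, 4, 5}) = 6
G(12) = mex({0, 1, 2, 3, 5, 6, 7}) = 4
G(13) = mex({0, 2, 3, 4, 6, 7}) = 1
G(14) = mex({0, 1, 4, 5, 6, 7}) = 2
G(15) = mex({0, 1, 2, 3, 4, 5, 6}) = 7
G(16) = mex({0, 2, 3, 5, 6, 7}) = 1
G(17) = mex({0, 1, 2, 3, 5, 6, 7}) = 4
G(18) = mex({0, 1, 2, 4, 5, 6}) = 3
G(19) = mex({0, 1, 3, 4, 5, 7}) = 2
G(20) = mex({0, 2, 3, 4, 5, 6, 7}) = 1
G(21) = mex({0, 1, 2, 3, 5, 6, 7}) = 4
G(22) = mex({0, 1, 2, 3, 4, 5, 7}) = 6
G(23) = mex({0, 1, 2, 3, 4, 5, 6}) = 7
G(24) = mex({0, 1, 2, 3, 5, 6, 7}) = 4
G(25) = mex({0, 2, 3, 4, 6, 7}) = 1
G(26) = mex({0, 1, 3, 4, 5, 6, 7}) = 2
G(27) = mex({0, 1, 2, 3, 4, 5, 6, 7}) = 8
Therefore G(27) = 8.

8


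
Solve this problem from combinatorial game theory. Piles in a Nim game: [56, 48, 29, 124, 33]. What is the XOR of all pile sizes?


We need the XOR (exclusive or) of all pile sizes.
After XOR-ing pile 1 (size 56): 0 XOR 56 = 56
After XOR-ing pile 2 (size 48): 56 XOR 48 = 8
After XOR-ing pile 3 (size 29): 8 XOR 29 = 21
After XOR-ing pile 4 (size 124): 21 XOR 124 = 105
After XOR-ing pile 5 (size 33): 105 XOR 33 = 72
The Nim-value of this position is 72.

72


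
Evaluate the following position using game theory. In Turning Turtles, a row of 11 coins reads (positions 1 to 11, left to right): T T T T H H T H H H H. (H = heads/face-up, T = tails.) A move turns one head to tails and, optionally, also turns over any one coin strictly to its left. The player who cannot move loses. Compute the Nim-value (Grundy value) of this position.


Coins: T T T T H H T H H H H
Key fact: a single head at position k behaves exactly like a Nim heap of size k (turning it to T and optionally flipping a coin at j < k corresponds to moving the heap from k to j, or to 0), and heads combine as a disjunctive sum (two heads at the same place would cancel, matching j XOR j = 0). So the Nim-value is the XOR of the 1-indexed positions of the heads.
Face-up positions (1-indexed): [5, 6, 8, 9, 10, 11]
XOR 0 with 5: 0 XOR 5 = 5
XOR 5 with 6: 5 XOR 6 = 3
XOR 3 with 8: 3 XOR 8 = 11
XOR 11 with 9: 11 XOR 9 = 2
XOR 2 with 10: 2 XOR 10 = 8
XOR 8 with 11: 8 XOR 11 = 3
Nim-value = 3

3


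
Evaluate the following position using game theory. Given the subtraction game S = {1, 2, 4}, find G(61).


The subtraction set is S = {1, 2, 4}.
G(k) = mex{ G(k - s) : s in S, s <= k }. We compute iteratively: G(0) = 0.
G(1) = mex({0}) = 1
G(2) = mex({0, 1}) = 2
G(3) = mex({1, 2}) = 0
G(4) = mex({0, 2}) = 1
G(5) = mex({0, 1}) = 2
G(6) = mex({1, 2}) = 0
Observe that G(3)..G(6) = 0, 1, 2, 0 repeats G(0)..G(3) = 0, 1, 2, 0.
For k >= max(S) = 4, G(k) is determined by the previous 4 values G(k-4)..G(k-1); a window of 4 consecutive values has recurred shifted by 3, so by induction G(k + 3) = G(k) for all k >= 0: the sequence is periodic from the start with period 3.
One period: G(0..2) = 0, 1, 2.
61 mod 3 = 1, so G(61) = G(1) = 1.

1


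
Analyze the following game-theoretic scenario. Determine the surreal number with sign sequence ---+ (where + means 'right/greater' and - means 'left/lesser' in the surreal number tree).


Sign expansion: ---+
Rule: track bounds (lo, hi), initially (-inf, +inf). On '+', the current value becomes lo and we move to the simplest number in (value, hi): value + 1 if hi = +inf, otherwise the midpoint (value + hi)/2. On '-', the current value becomes hi and we move to value - 1 if lo = -inf, otherwise the midpoint (lo + value)/2.
Start at 0.
Step 1: sign = -, move left. Bounds: (-inf, 0). Value = -1
Step 2: sign = -, move left. Bounds: (-inf, -1). Value = -2
Step 3: sign = -, move left. Bounds: (-inf, -2). Value = -3
Step 4: sign = +, move right. Bounds: (-3, -2). Value = -5/2
The surreal number with sign expansion ---+ is -5/2.

-5/2


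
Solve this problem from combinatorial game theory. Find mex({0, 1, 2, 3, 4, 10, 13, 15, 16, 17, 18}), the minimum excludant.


Set = {0, 1, 2, 3, 4, 10, 13, 15, 16, 17, 18}
0 is in the set.
1 is in the set.
2 is in the set.
3 is in the set.
4 is in the set.
5 is NOT in the set. This is the mex.
mex = 5

5


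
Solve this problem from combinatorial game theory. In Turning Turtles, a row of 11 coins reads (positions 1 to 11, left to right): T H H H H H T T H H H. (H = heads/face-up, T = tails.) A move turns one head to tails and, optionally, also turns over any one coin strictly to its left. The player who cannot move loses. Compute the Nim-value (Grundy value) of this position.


Coins: T H H H H H T T H H H
Key fact: a single head at position k behaves exactly like a Nim heap of size k (turning it to T and optionally flipping a coin at j < k corresponds to moving the heap from k to j, or to 0), and heads combine as a disjunctive sum (two heads at the same place would cancel, matching j XOR j = 0). So the Nim-value is the XOR of the 1-indexed positions of the heads.
Face-up positions (1-indexed): [2, 3, 4, 5, 6, 9, 10, 11]
XOR 0 with 2: 0 XOR 2 = 2
XOR 2 with 3: 2 XOR 3 = 1
XOR 1 with 4: 1 XOR 4 = 5
XOR 5 with 5: 5 XOR 5 = 0
XOR 0 with 6: 0 XOR 6 = 6
XOR 6 with 9: 6 XOR 9 = 15
XOR 15 with 10: 15 XOR 10 = 5
XOR 5 with 11: 5 XOR 11 = 14
Nim-value = 14

14


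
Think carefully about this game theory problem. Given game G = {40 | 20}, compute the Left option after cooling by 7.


Original game: {40 | 20} (a switch {a | b} with a > b).
Cooling by t (for t below the temperature (a - b)/2 = 10) taxes each move by t: {a | b} cooled by t is {a - t | b + t}.
Cooling amount: t = 7
Cooled Left option: 40 - 7 = 33
Cooled Right option: 20 + 7 = 27
Cooled game: {33 | 27}
Left option = 33

33


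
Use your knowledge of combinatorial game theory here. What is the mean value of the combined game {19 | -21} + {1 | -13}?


G1 = {19 | -21}, G2 = {1 | -13}
Each is a switch {a | b} with numbers a > b; its mean value is (a + b)/2, and mean value is additive over game sums: m(G1 + G2) = m(G1) + m(G2).
Mean of G1 = (19 + (-21))/2 = -2/2 = -1
Mean of G2 = (1 + (-13))/2 = -12/2 = -6
Mean of G1 + G2 = -1 + -6 = -7

-7


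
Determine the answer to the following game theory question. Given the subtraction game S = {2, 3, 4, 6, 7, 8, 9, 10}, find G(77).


The subtraction set is S = {2, 3, 4, 6, 7, 8, 9, 10}.
G(k) = mex{ G(k - s) : s in S, s <= k }. We compute iteratively: G(0) = 0.
G(1) = mex({}) = 0
G(2) = mex({0}) = 1
G(3) = mex({0}) = 1
G(4) = mex({0, 1}) = 2
G(5) = mex({0, 1}) = 2
G(6) = mex({0, 1, 2}) = 3
G(7) = mex({0, 1, 2}) = 3
G(8) = mex({0, 1, 2, 3}) = 4
G(9) = mex({0, 1, 2, 3}) = 4
G(10) = mex({0, 1, 2, 3, 4}) = 5
G(11) = mex({0, 1, 2, 3, 4}) = 5
G(12) = mex({1, 2, 3, 4, 5}) = 0
G(13) = mex({1, 2, 3, 4, 5}) = 0
G(14) = mex({0, 2, 3, 4, 5}) = 1
G(15) = mex({0, 2, 3, 4, 5}) = 1
G(16) = mex({0, 1, 3, 4, 5}) = 2
G(17) = mex({0, 1, 3, 4, 5}) = 2
G(18) = mex({0, 1, 2, 4, 5}) = 3
G(19) = mex({0, 1, 2, 4, 5}) = 3
G(20) = mex({0, 1, 2, 3, 5}) = 4
G(21) = mex({0, 1, 2, 3, 5}) = 4
Observe that G(12)..G(21) = 0, 0, 1, 1, 2, 2, 3, 3, 4, 4 repeats G(0)..G(9) = 0, 0, 1, 1, 2, 2, 3, 3, 4, 4.
For k >= max(S) = 10, G(k) is determined by the previous 10 values G(k-10)..G(k-1); a window of 10 consecutive values has recurred shifted by 12, so by induction G(k + 12) = G(k) for all k >= 0: the sequence is periodic from the start with period 12.
One period: G(0..11) = 0, 0, 1, 1, 2, 2, 3, 3, 4, 4, 5, 5.
77 mod 12 = 5, so G(77) = G(5) = 2.

2


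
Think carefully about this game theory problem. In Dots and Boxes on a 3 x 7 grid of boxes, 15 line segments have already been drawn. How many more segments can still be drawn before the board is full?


Grid: 3 x 7 boxes, i.e. 4 rows and 8 columns of dots.
Horizontal edges: (rows + 1) * cols = 4 * 7 = 28
Vertical edges: rows * (cols + 1) = 3 * 8 = 24
Total edges: 28 + 24 = 52
Edges drawn: 15
Remaining: 52 - 15 = 37

37


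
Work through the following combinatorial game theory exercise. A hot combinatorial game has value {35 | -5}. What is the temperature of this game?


The game is {35 | -5}, a switch {a | b} with numbers a > b.
Cooling {a | b} by t gives {a - t | b + t}, which stops being hot when a - t = b + t, i.e. at t = (a - b)/2. So the temperature of a switch is (a - b)/2.
Temperature = (Left option - Right option) / 2
= (35 - (-5)) / 2
= 40 / 2
= 20

20


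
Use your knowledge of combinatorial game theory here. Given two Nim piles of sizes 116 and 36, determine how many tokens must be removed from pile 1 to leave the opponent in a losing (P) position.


Piles: 116 and 36
Current XOR: 116 XOR 36 = 80 (non-zero, so this is an N-position).
To make the XOR zero, we need to find a move that balances the piles.
For pile 1 (size 116): target = 116 XOR 80 = 36
We reduce pile 1 from 116 to 36.
Tokens removed: 116 - 36 = 80
Verification: 36 XOR 36 = 0

80


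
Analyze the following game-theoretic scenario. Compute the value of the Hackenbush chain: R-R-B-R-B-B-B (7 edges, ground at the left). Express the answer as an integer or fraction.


Edges (from ground): R-R-B-R-B-B-B
By Berlekamp's sign-expansion rule, a Blue-Red Hackenbush stalk has the value of the surreal number whose sign sequence is the edge sequence with B -> + and R -> -.
Sign sequence: --+-+++
Trace the sign expansion in the surreal number tree, starting from 0:
Edge 1: R (sign -) -> bounds (-inf, 0), value = -1
Edge 2: R (sign -) -> bounds (-inf, -1), value = -2
Edge 3: B (sign +) -> bounds (-2, -1), value = -3/2
Edge 4: R (sign -) -> bounds (-2, -3/2), value = -7/4
Edge 5: B (sign +) -> bounds (-7/4, -3/2), value = -13/8
Edge 6: B (sign +) -> bounds (-13/8, -3/2), value = -25/16
Edge 7: B (sign +) -> bounds (-25/16, -3/2), value = -49/32
Game value = -49/32

-49/32


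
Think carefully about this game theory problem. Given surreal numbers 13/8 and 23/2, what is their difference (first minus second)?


x = 13/8, y = 23/2
Converting to common denominator: 8
x = 13/8, y = 92/8
x - y = 13/8 - 23/2 = -79/8

-79/8
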